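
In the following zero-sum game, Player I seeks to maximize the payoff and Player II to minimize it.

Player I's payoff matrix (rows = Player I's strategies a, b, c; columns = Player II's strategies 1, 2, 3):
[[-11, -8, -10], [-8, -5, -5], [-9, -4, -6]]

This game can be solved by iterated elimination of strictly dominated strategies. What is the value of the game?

-8

Column 3 is strictly dominated by 1 for Player II (-11<-10, -8<-5, -9<-6); eliminate 3.
Column 2 is strictly dominated by 1 for Player II (-11<-8, -8<-5, -9<-4); eliminate 2.
Row c is strictly dominated by row b (-8>-9); eliminate c.
Row a is strictly dominated by row b (-8>-11); eliminate a.
Only (b, 1) remains, with payoff -8.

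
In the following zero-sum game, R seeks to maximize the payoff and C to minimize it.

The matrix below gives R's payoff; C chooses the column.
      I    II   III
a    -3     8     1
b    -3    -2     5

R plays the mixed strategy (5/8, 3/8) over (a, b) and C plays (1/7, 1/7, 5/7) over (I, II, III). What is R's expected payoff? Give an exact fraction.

55/28

Against (1/7, 1/7, 5/7), each row's expected payoff is a: 10/7; b: 20/7.
Taking the (5/8, 3/8)-weighted average: (5/8)·(10/7) + (3/8)·(20/7) = 55/28.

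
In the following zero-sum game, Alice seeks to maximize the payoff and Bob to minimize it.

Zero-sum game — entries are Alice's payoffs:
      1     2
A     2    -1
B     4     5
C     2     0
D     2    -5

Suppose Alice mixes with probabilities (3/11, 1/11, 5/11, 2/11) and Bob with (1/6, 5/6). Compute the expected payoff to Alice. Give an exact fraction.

-8/33

Against (1/6, 5/6), each row's expected payoff is A: -1/2; B: 29/6; C: 1/3; D: -23/6.
Taking the (3/11, 1/11, 5/11, 2/11)-weighted average: (3/11)·(-1/2) + (1/11)·(29/6) + (5/11)·(1/3) + (2/11)·(-23/6) = -8/33.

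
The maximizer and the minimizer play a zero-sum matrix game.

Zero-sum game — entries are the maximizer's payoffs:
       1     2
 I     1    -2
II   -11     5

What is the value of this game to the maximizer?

-17/19

Row minima are -2 and -11, so the maximizer's maximin is -2; column maxima are 1 and 5, so the minimizer's minimax is 1. These differ, so the equilibrium is in mixed strategies.
Let the maximizer play I with probability p. The minimizer is indifferent when p − 11(1−p) = −2p + 5(1−p), giving p = 16/19.
Let the minimizer play 1 with probability q. The maximizer is indifferent when q − 2(1−q) = −11q + 5(1−q), giving q = 7/19.
The value is 1·(7/19) + (-2)·(12/19) = -17/19.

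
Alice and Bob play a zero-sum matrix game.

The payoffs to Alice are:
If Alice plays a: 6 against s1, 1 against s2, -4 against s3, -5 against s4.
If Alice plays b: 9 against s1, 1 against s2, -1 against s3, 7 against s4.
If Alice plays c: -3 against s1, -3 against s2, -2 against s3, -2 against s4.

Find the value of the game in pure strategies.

Row minima: -5, -1, -3 → Alice's maximin is -1.
Column maxima: 9, 1, -1, 7 → Bob's minimax is -1.
They coincide at (b, s3), so the value is -1.

-1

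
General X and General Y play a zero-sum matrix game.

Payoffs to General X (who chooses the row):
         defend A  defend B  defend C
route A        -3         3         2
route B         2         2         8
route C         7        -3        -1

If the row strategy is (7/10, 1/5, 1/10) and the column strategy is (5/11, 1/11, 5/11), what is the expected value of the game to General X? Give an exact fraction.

Against (5/11, 1/11, 5/11), each row's expected payoff is route A: -2/11; route B: 52/11; route C: 27/11.
Taking the (7/10, 1/5, 1/10)-weighted average: (7/10)·(-2/11) + (1/5)·(52/11) + (1/10)·(27/11) = 117/110.

117/110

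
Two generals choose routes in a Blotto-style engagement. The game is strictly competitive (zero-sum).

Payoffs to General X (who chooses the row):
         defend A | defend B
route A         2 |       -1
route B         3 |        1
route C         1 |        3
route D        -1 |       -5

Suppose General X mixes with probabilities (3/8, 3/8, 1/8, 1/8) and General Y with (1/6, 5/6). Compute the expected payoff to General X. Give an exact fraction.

Against (1/6, 5/6), each row's expected payoff is route A: -1/2; route B: 4/3; route C: 8/3; route D: -13/3.
Taking the (3/8, 3/8, 1/8, 1/8)-weighted average: (3/8)·(-1/2) + (3/8)·(4/3) + (1/8)·(8/3) + (1/8)·(-13/3) = 5/48.

5/48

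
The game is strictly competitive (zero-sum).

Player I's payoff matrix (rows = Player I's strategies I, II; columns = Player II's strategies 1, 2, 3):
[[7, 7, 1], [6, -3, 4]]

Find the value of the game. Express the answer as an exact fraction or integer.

31/13

Column 1 is strictly dominated by 3 for Player II (it gives Player I more in every row).
The remaining 2×2 game on (I, II) × (2, 3) has no saddle point. Let Player I play I with probability p; indifference gives 7p − 3(1−p) = p + 4(1−p), so p = 7/13.
Similarly Player II's optimal q on 2 is 3/13, and the value is 7·(3/13) + (1)·(10/13) = 31/13.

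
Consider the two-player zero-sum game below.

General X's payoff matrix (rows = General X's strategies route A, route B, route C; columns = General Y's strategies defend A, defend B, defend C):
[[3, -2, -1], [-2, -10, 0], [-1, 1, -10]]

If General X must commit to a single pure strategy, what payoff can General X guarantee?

The worst-case payoff for each row is route A: -2, route B: -10, route C: -10.
The best of these is -2.

-2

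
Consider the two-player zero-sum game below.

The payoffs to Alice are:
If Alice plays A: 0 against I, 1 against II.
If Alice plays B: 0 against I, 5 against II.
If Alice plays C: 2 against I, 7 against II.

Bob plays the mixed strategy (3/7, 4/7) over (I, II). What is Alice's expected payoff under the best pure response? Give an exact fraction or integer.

34/7

A: (0)·(3/7) + (1)·(4/7) = 4/7.
B: (0)·(3/7) + (5)·(4/7) = 20/7.
C: (2)·(3/7) + (7)·(4/7) = 34/7.
The best pure response is C with expected payoff 34/7.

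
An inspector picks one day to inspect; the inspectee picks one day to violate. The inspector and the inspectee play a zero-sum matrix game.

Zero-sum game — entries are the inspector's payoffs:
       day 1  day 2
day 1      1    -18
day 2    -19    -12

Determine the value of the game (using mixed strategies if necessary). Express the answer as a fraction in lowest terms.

Row minima are -18 and -19, so the inspector's maximin is -18; column maxima are 1 and -12, so the inspectee's minimax is -12. These differ, so the equilibrium is in mixed strategies.
Let the inspector play day 1 with probability p. The inspectee is indifferent when p − 19(1−p) = −18p − 12(1−p), giving p = 7/26.
Let the inspectee play day 1 with probability q. The inspector is indifferent when q − 18(1−q) = −19q − 12(1−q), giving q = 3/13.
The value is 1·(3/13) + (-18)·(10/13) = -177/13.

-177/13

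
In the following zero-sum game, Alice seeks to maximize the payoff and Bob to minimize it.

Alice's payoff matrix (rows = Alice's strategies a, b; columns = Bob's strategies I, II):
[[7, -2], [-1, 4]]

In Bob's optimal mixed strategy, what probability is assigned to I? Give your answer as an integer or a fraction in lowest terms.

Row minima are -2 and -1, so Alice's maximin is -1; column maxima are 7 and 4, so Bob's minimax is 4. These differ, so the equilibrium is in mixed strategies.
Let Bob play I with probability q. Alice is indifferent when 7q − 2(1−q) = −q + 4(1−q), giving q = 3/7.

3/7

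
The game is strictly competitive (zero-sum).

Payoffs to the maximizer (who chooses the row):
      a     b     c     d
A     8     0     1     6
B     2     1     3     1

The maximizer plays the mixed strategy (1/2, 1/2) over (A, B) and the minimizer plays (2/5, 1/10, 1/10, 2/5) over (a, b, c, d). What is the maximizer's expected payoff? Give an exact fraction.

73/20

Against (2/5, 1/10, 1/10, 2/5), each row's expected payoff is A: 57/10; B: 8/5.
Taking the (1/2, 1/2)-weighted average: (1/2)·(57/10) + (1/2)·(8/5) = 73/20.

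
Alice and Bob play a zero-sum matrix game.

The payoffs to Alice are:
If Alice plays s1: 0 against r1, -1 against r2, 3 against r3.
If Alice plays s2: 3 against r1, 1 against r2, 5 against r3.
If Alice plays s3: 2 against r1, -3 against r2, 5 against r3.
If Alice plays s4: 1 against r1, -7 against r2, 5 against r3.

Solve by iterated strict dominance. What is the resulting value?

1

Row s1 is strictly dominated by row s2 (3>0, 1>-1, 5>3); eliminate s1.
Column r3 is strictly dominated by r1 for Bob (3<5, 2<5, 1<5); eliminate r3.
Row s3 is strictly dominated by row s2 (3>2, 1>-3); eliminate s3.
Column r1 is strictly dominated by r2 for Bob (1<3, -7<1); eliminate r1.
Row s4 is strictly dominated by row s2 (1>-7); eliminate s4.
Only (s2, r2) remains, with payoff 1.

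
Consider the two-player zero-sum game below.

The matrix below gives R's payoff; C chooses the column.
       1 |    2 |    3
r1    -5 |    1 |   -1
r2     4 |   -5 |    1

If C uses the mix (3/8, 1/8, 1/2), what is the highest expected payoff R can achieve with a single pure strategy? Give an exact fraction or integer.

r1: (-5)·(3/8) + (1)·(1/8) + (-1)·(1/2) = -9/4.
r2: (4)·(3/8) + (-5)·(1/8) + (1)·(1/2) = 11/8.
The best pure response is r2 with expected payoff 11/8.

11/8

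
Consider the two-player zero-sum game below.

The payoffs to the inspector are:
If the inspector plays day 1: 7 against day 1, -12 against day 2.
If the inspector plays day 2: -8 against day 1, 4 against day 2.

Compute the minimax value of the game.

-68/31

Row minima are -12 and -8, so the inspector's maximin is -8; column maxima are 7 and 4, so the inspectee's minimax is 4. These differ, so the equilibrium is in mixed strategies.
Let the inspector play day 1 with probability p. The inspectee is indifferent when 7p − 8(1−p) = −12p + 4(1−p), giving p = 12/31.
Let the inspectee play day 1 with probability q. The inspector is indifferent when 7q − 12(1−q) = −8q + 4(1−q), giving q = 16/31.
The value is 7·(16/31) + (-12)·(15/31) = -68/31.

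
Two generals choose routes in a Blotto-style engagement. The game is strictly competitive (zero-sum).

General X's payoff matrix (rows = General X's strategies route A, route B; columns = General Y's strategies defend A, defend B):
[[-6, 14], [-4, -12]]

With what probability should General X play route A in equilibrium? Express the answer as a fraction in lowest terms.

Row minima are -6 and -12, so General X's maximin is -6; column maxima are -4 and 14, so General Y's minimax is -4. These differ, so the equilibrium is in mixed strategies.
Let General X play route A with probability p. General Y is indifferent when −6p − 4(1−p) = 14p − 12(1−p), giving p = 2/7.

2/7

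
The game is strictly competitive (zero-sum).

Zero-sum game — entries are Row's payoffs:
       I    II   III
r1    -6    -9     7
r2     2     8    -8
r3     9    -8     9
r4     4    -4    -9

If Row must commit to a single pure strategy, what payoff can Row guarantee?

The worst-case payoff for each row is r1: -9, r2: -8, r3: -8, r4: -9.
The best of these is -8.

-8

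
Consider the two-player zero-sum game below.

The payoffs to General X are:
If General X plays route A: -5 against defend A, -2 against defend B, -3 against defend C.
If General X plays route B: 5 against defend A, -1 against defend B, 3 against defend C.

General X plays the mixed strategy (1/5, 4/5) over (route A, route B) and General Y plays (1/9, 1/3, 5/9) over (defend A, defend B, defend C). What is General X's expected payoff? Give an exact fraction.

Against (1/9, 1/3, 5/9), each row's expected payoff is route A: -26/9; route B: 17/9.
Taking the (1/5, 4/5)-weighted average: (1/5)·(-26/9) + (4/5)·(17/9) = 14/15.

14/15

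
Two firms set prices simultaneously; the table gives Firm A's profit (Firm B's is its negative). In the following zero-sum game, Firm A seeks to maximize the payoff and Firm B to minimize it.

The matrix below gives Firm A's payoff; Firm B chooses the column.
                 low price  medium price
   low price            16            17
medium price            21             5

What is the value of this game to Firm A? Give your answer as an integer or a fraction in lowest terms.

277/17

Row minima are 16 and 5, so Firm A's maximin is 16; column maxima are 21 and 17, so Firm B's minimax is 17. These differ, so the equilibrium is in mixed strategies.
Let Firm A play low price with probability p. Firm B is indifferent when 16p + 21(1−p) = 17p + 5(1−p), giving p = 16/17.
Let Firm B play low price with probability q. Firm A is indifferent when 16q + 17(1−q) = 21q + 5(1−q), giving q = 12/17.
The value is 16·(12/17) + (17)·(5/17) = 277/17.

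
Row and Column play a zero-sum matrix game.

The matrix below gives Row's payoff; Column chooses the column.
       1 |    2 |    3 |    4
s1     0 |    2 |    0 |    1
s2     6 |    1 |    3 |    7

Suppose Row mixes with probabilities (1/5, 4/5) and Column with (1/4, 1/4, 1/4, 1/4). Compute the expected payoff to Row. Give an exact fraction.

71/20

Against (1/4, 1/4, 1/4, 1/4), each row's expected payoff is s1: 3/4; s2: 17/4.
Taking the (1/5, 4/5)-weighted average: (1/5)·(3/4) + (4/5)·(17/4) = 71/20.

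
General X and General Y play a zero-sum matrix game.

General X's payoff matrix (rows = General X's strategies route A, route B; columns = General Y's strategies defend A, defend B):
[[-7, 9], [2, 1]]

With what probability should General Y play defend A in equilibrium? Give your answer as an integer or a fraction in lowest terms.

8/17

Row minima are -7 and 1, so General X's maximin is 1; column maxima are 2 and 9, so General Y's minimax is 2. These differ, so the equilibrium is in mixed strategies.
Let General Y play defend A with probability q. General X is indifferent when −7q + 9(1−q) = 2q + (1−q), giving q = 8/17.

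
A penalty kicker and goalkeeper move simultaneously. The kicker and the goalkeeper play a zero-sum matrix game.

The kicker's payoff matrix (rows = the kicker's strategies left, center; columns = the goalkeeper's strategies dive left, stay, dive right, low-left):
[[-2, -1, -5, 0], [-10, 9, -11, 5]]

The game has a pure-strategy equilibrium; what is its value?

Row minima: -5, -11 → the kicker's maximin is -5.
Column maxima: -2, 9, -5, 5 → the goalkeeper's minimax is -5.
They coincide at (left, dive right), so the value is -5.

-5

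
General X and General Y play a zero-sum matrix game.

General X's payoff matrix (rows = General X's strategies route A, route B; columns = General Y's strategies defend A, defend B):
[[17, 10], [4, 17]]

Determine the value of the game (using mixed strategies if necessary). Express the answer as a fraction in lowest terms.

249/20

Row minima are 10 and 4, so General X's maximin is 10; column maxima are 17 and 17, so General Y's minimax is 17. These differ, so the equilibrium is in mixed strategies.
Let General X play route A with probability p. General Y is indifferent when 17p + 4(1−p) = 10p + 17(1−p), giving p = 13/20.
Let General Y play defend A with probability q. General X is indifferent when 17q + 10(1−q) = 4q + 17(1−q), giving q = 7/20.
The value is 17·(7/20) + (10)·(13/20) = 249/20.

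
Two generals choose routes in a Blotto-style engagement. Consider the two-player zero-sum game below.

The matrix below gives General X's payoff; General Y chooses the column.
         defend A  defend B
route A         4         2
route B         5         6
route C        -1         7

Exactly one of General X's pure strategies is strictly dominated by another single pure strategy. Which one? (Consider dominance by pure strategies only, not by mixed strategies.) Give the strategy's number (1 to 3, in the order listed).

Compare route A with route B: 5 > 4, 6 > 2.
So route B strictly dominates route A for General X; route A is strictly dominated.

1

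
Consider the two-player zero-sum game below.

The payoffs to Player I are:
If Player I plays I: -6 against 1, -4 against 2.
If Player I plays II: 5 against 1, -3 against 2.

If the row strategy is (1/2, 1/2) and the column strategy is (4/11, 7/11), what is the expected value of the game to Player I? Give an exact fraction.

-53/22

Against (4/11, 7/11), each row's expected payoff is I: -52/11; II: -1/11.
Taking the (1/2, 1/2)-weighted average: (1/2)·(-52/11) + (1/2)·(-1/11) = -53/22.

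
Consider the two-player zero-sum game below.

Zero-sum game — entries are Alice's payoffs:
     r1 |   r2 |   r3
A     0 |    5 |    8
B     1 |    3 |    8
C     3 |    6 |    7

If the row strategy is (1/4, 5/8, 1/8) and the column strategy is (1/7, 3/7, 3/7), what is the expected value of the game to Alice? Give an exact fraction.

145/28

Against (1/7, 3/7, 3/7), each row's expected payoff is A: 39/7; B: 34/7; C: 6.
Taking the (1/4, 5/8, 1/8)-weighted average: (1/4)·(39/7) + (5/8)·(34/7) + (1/8)·(6) = 145/28.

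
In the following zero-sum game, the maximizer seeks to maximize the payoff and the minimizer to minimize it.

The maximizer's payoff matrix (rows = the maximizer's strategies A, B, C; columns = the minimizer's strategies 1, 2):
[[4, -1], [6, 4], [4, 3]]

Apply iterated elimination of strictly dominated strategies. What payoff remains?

Row A is strictly dominated by row B (6>4, 4>-1); eliminate A.
Row C is strictly dominated by row B (6>4, 4>3); eliminate C.
Column 1 is strictly dominated by 2 for the minimizer (4<6); eliminate 1.
Only (B, 2) remains, with payoff 4.

4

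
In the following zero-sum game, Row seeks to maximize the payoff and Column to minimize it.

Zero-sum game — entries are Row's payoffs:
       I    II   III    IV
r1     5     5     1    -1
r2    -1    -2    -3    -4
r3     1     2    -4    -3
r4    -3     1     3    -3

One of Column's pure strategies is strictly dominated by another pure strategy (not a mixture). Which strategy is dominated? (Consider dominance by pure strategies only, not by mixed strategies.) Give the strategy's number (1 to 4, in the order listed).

2

Column prefers columns that give Row less. Compare II with IV: -1 < 5, -4 < -2, -3 < 2, -3 < 1.
So IV strictly dominates II for Column; II is strictly dominated.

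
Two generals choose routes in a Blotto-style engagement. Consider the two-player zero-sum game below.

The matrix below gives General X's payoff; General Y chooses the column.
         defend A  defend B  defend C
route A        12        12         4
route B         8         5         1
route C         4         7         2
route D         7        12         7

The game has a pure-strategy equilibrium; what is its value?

Row minima: 4, 1, 2, 7 → General X's maximin is 7.
Column maxima: 12, 12, 7 → General Y's minimax is 7.
They coincide at (route D, defend C), so the value is 7.

7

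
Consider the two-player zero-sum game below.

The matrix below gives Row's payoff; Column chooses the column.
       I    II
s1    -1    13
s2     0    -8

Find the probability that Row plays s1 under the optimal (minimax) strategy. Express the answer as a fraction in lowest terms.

4/11

Row minima are -1 and -8, so Row's maximin is -1; column maxima are 0 and 13, so Column's minimax is 0. These differ, so the equilibrium is in mixed strategies.
Let Row play s1 with probability p. Column is indifferent when −p = 13p − 8(1−p), giving p = 4/11.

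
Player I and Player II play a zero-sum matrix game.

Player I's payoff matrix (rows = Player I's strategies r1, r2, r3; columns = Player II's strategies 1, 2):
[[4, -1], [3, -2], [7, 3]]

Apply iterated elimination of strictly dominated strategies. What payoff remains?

Row r1 is strictly dominated by row r3 (7>4, 3>-1); eliminate r1.
Column 1 is strictly dominated by 2 for Player II (-2<3, 3<7); eliminate 1.
Row r2 is strictly dominated by row r3 (3>-2); eliminate r2.
Only (r3, 2) remains, with payoff 3.

3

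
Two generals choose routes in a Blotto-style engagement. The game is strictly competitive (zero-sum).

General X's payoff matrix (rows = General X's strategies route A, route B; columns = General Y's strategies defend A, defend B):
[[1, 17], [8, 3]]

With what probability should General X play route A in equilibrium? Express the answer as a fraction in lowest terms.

Row minima are 1 and 3, so General X's maximin is 3; column maxima are 8 and 17, so General Y's minimax is 8. These differ, so the equilibrium is in mixed strategies.
Let General X play route A with probability p. General Y is indifferent when p + 8(1−p) = 17p + 3(1−p), giving p = 5/21.

5/21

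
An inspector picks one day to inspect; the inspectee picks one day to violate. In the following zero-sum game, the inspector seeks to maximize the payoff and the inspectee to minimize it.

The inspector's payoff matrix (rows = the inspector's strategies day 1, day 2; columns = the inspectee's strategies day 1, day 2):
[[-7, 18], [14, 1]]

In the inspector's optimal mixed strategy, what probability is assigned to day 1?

13/38

Row minima are -7 and 1, so the inspector's maximin is 1; column maxima are 14 and 18, so the inspectee's minimax is 14. These differ, so the equilibrium is in mixed strategies.
Let the inspector play day 1 with probability p. The inspectee is indifferent when −7p + 14(1−p) = 18p + (1−p), giving p = 13/38.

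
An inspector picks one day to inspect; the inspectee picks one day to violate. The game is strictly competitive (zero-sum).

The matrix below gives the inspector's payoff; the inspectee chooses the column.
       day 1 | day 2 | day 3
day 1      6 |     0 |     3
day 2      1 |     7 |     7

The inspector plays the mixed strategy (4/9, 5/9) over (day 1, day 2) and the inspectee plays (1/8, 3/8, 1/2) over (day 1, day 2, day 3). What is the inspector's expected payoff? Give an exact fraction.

Against (1/8, 3/8, 1/2), each row's expected payoff is day 1: 9/4; day 2: 25/4.
Taking the (4/9, 5/9)-weighted average: (4/9)·(9/4) + (5/9)·(25/4) = 161/36.

161/36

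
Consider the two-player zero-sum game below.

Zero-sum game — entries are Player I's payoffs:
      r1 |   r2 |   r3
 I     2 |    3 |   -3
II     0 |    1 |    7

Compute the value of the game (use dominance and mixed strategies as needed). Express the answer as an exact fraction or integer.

Column r2 is strictly dominated by r1 for Player II (it gives Player I more in every row).
The remaining 2×2 game on (I, II) × (r1, r3) has no saddle point. Let Player I play I with probability p; indifference gives 2p = −3p + 7(1−p), so p = 7/12.
Similarly Player II's optimal q on r1 is 5/6, and the value is 2·(5/6) + (-3)·(1/6) = 7/6.

7/6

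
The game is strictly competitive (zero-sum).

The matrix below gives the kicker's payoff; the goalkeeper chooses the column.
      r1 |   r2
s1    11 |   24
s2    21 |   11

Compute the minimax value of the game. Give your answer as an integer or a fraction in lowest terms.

383/23

Row minima are 11 and 11, so the kicker's maximin is 11; column maxima are 21 and 24, so the goalkeeper's minimax is 21. These differ, so the equilibrium is in mixed strategies.
Let the kicker play s1 with probability p. The goalkeeper is indifferent when 11p + 21(1−p) = 24p + 11(1−p), giving p = 10/23.
Let the goalkeeper play r1 with probability q. The kicker is indifferent when 11q + 24(1−q) = 21q + 11(1−q), giving q = 13/23.
The value is 11·(13/23) + (24)·(10/23) = 383/23.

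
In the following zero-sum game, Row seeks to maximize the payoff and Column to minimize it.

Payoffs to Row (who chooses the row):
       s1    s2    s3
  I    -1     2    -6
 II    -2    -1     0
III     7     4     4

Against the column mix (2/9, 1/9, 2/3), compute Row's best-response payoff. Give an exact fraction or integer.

I: (-1)·(2/9) + (2)·(1/9) + (-6)·(2/3) = -4.
II: (-2)·(2/9) + (-1)·(1/9) + (0)·(2/3) = -5/9.
III: (7)·(2/9) + (4)·(1/9) + (4)·(2/3) = 14/3.
The best pure response is III with expected payoff 14/3.

14/3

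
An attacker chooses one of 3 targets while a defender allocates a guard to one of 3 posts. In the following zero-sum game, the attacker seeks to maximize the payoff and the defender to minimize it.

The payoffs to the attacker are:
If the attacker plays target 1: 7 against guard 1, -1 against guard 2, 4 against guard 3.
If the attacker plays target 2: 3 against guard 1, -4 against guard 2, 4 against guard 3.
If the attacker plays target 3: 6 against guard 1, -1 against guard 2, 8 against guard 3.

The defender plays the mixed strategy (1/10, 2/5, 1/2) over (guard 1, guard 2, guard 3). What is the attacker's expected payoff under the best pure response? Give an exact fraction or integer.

target 1: (7)·(1/10) + (-1)·(2/5) + (4)·(1/2) = 23/10.
target 2: (3)·(1/10) + (-4)·(2/5) + (4)·(1/2) = 7/10.
target 3: (6)·(1/10) + (-1)·(2/5) + (8)·(1/2) = 21/5.
The best pure response is target 3 with expected payoff 21/5.

21/5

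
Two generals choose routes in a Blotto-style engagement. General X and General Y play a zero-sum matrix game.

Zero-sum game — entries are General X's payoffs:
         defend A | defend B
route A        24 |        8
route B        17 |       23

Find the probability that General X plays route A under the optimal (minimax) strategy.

Row minima are 8 and 17, so General X's maximin is 17; column maxima are 24 and 23, so General Y's minimax is 23. These differ, so the equilibrium is in mixed strategies.
Let General X play route A with probability p. General Y is indifferent when 24p + 17(1−p) = 8p + 23(1−p), giving p = 3/11.

3/11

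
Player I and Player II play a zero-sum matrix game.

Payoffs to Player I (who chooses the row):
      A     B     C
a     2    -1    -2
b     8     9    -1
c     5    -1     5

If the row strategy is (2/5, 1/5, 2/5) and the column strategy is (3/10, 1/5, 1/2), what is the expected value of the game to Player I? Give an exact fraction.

101/50

Against (3/10, 1/5, 1/2), each row's expected payoff is a: -3/5; b: 37/10; c: 19/5.
Taking the (2/5, 1/5, 2/5)-weighted average: (2/5)·(-3/5) + (1/5)·(37/10) + (2/5)·(19/5) = 101/50.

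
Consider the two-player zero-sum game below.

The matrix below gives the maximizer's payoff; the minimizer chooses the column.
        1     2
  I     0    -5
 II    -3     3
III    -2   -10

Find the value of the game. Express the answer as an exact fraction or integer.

Row III is strictly dominated by row I, so the maximizer never plays it.
The remaining 2×2 game on (I, II) × (1, 2) has no saddle point. Let the maximizer play I with probability p; indifference gives −3(1−p) = −5p + 3(1−p), so p = 6/11.
Similarly the minimizer's optimal q on 1 is 8/11, and the value is 0·(8/11) + (-5)·(3/11) = -15/11.

-15/11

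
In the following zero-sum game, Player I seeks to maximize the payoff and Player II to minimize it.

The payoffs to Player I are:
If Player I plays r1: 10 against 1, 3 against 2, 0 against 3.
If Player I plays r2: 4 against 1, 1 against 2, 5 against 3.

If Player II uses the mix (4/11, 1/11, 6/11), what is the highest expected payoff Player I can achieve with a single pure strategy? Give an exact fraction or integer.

47/11

r1: (10)·(4/11) + (3)·(1/11) + (0)·(6/11) = 43/11.
r2: (4)·(4/11) + (1)·(1/11) + (5)·(6/11) = 47/11.
The best pure response is r2 with expected payoff 47/11.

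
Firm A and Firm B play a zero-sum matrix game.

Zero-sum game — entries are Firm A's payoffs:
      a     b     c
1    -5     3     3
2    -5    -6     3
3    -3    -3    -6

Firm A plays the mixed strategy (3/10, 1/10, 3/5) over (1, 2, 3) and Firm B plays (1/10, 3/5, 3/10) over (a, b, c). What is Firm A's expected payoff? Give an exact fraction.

-2

Against (1/10, 3/5, 3/10), each row's expected payoff is 1: 11/5; 2: -16/5; 3: -39/10.
Taking the (3/10, 1/10, 3/5)-weighted average: (3/10)·(11/5) + (1/10)·(-16/5) + (3/5)·(-39/10) = -2.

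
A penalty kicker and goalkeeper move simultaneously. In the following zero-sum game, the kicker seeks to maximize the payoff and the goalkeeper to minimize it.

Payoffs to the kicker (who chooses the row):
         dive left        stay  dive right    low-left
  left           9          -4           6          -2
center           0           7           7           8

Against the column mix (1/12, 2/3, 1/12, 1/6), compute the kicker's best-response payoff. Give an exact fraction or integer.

79/12

left: (9)·(1/12) + (-4)·(2/3) + (6)·(1/12) + (-2)·(1/6) = -7/4.
center: (0)·(1/12) + (7)·(2/3) + (7)·(1/12) + (8)·(1/6) = 79/12.
The best pure response is center with expected payoff 79/12.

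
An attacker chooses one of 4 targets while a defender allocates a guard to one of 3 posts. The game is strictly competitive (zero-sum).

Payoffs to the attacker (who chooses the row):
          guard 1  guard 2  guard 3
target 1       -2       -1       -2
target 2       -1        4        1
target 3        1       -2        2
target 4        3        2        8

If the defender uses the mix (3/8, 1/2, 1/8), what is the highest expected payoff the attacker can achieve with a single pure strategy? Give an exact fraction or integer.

25/8

target 1: (-2)·(3/8) + (-1)·(1/2) + (-2)·(1/8) = -3/2.
target 2: (-1)·(3/8) + (4)·(1/2) + (1)·(1/8) = 7/4.
target 3: (1)·(3/8) + (-2)·(1/2) + (2)·(1/8) = -3/8.
target 4: (3)·(3/8) + (2)·(1/2) + (8)·(1/8) = 25/8.
The best pure response is target 4 with expected payoff 25/8.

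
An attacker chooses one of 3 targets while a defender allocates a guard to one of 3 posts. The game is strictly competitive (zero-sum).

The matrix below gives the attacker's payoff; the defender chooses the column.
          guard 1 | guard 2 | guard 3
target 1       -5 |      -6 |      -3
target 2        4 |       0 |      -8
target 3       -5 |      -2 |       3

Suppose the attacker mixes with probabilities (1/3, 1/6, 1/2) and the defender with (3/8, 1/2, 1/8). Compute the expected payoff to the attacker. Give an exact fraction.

-35/12

Against (3/8, 1/2, 1/8), each row's expected payoff is target 1: -21/4; target 2: 1/2; target 3: -5/2.
Taking the (1/3, 1/6, 1/2)-weighted average: (1/3)·(-21/4) + (1/6)·(1/2) + (1/2)·(-5/2) = -35/12.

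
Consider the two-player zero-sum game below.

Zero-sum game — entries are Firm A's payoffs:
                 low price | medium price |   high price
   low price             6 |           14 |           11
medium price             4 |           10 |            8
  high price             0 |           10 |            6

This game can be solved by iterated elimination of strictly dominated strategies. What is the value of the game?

6

Column medium price is strictly dominated by low price for Firm B (6<14, 4<10, 0<10); eliminate medium price.
Column high price is strictly dominated by low price for Firm B (6<11, 4<8, 0<6); eliminate high price.
Row medium price is strictly dominated by row low price (6>4); eliminate medium price.
Row high price is strictly dominated by row low price (6>0); eliminate high price.
Only (low price, low price) remains, with payoff 6.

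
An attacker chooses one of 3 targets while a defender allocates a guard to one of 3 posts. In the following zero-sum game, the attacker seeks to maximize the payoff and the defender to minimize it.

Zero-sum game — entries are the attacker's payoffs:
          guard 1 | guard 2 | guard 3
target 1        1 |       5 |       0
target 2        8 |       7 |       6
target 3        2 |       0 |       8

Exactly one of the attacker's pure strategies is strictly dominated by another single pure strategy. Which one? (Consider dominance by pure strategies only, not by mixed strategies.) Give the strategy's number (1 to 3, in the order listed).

1

Compare target 1 with target 2: 8 > 1, 7 > 5, 6 > 0.
So target 2 strictly dominates target 1 for the attacker; target 1 is strictly dominated.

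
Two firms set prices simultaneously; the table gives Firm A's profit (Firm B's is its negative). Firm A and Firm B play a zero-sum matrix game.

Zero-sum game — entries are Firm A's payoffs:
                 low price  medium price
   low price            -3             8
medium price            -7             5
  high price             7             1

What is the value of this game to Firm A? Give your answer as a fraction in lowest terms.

59/17

Row medium price is strictly dominated by row low price, so Firm A never plays it.
The remaining 2×2 game on (low price, high price) × (low price, medium price) has no saddle point. Let Firm A play low price with probability p; indifference gives −3p + 7(1−p) = 8p + (1−p), so p = 6/17.
Similarly Firm B's optimal q on low price is 7/17, and the value is -3·(7/17) + (8)·(10/17) = 59/17.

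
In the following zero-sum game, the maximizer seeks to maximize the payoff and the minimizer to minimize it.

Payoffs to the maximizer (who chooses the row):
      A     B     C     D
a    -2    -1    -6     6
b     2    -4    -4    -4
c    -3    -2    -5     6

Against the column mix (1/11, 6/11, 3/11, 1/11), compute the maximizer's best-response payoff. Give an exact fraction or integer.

a: (-2)·(1/11) + (-1)·(6/11) + (-6)·(3/11) + (6)·(1/11) = -20/11.
b: (2)·(1/11) + (-4)·(6/11) + (-4)·(3/11) + (-4)·(1/11) = -38/11.
c: (-3)·(1/11) + (-2)·(6/11) + (-5)·(3/11) + (6)·(1/11) = -24/11.
The best pure response is a with expected payoff -20/11.

-20/11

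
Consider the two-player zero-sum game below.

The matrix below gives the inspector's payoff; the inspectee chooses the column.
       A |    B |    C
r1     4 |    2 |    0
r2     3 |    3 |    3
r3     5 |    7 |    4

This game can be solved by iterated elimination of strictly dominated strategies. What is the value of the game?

Row r1 is strictly dominated by row r3 (5>4, 7>2, 4>0); eliminate r1.
Row r2 is strictly dominated by row r3 (5>3, 7>3, 4>3); eliminate r2.
Column B is strictly dominated by A for the inspectee (5<7); eliminate B.
Column A is strictly dominated by C for the inspectee (4<5); eliminate A.
Only (r3, C) remains, with payoff 4.

4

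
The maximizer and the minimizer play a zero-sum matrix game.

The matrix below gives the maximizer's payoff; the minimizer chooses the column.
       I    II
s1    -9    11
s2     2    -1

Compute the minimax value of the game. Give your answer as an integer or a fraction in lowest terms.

Row minima are -9 and -1, so the maximizer's maximin is -1; column maxima are 2 and 11, so the minimizer's minimax is 2. These differ, so the equilibrium is in mixed strategies.
Let the maximizer play s1 with probability p. The minimizer is indifferent when −9p + 2(1−p) = 11p − (1−p), giving p = 3/23.
Let the minimizer play I with probability q. The maximizer is indifferent when −9q + 11(1−q) = 2q − (1−q), giving q = 12/23.
The value is -9·(12/23) + (11)·(11/23) = 13/23.

13/23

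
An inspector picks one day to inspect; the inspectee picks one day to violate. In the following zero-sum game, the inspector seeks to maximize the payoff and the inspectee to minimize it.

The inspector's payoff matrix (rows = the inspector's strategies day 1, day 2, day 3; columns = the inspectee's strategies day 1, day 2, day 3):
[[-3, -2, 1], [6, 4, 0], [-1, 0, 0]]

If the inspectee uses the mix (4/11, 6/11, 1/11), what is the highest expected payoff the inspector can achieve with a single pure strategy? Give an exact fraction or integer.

day 1: (-3)·(4/11) + (-2)·(6/11) + (1)·(1/11) = -23/11.
day 2: (6)·(4/11) + (4)·(6/11) + (0)·(1/11) = 48/11.
day 3: (-1)·(4/11) + (0)·(6/11) + (0)·(1/11) = -4/11.
The best pure response is day 2 with expected payoff 48/11.

48/11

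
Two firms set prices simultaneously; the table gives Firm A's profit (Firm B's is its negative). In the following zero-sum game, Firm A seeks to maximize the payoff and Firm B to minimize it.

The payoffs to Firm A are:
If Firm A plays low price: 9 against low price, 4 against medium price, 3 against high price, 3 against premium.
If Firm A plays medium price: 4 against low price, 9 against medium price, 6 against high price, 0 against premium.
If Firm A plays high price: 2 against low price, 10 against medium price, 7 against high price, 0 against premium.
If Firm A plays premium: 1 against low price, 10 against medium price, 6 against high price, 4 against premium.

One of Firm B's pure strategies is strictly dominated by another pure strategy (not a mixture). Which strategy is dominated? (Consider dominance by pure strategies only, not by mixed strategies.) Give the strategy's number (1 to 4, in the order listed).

Firm B prefers columns that give Firm A less. Compare medium price with high price: 3 < 4, 6 < 9, 7 < 10, 6 < 10.
So high price strictly dominates medium price for Firm B; medium price is strictly dominated.

2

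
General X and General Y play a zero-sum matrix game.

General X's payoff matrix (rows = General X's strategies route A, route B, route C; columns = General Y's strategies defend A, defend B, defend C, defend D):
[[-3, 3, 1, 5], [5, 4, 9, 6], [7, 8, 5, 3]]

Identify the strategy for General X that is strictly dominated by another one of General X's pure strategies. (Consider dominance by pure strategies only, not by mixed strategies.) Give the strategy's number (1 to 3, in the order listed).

Compare route A with route B: 5 > -3, 4 > 3, 9 > 1, 6 > 5.
So route B strictly dominates route A for General X; route A is strictly dominated.

1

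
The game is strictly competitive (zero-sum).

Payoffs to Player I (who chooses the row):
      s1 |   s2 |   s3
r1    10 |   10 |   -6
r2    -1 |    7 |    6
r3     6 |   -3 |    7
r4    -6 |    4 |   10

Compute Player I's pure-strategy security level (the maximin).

The worst-case payoff for each row is r1: -6, r2: -1, r3: -3, r4: -6.
The best of these is -1.

-1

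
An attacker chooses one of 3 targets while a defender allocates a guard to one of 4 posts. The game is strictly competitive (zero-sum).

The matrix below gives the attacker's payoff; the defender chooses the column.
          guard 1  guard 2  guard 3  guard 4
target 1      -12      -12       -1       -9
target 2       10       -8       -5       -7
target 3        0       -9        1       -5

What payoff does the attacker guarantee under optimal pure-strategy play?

Row minima: -12, -8, -9 → the attacker's maximin is -8.
Column maxima: 10, -8, 1, -5 → the defender's minimax is -8.
They coincide at (target 2, guard 2), so the value is -8.

-8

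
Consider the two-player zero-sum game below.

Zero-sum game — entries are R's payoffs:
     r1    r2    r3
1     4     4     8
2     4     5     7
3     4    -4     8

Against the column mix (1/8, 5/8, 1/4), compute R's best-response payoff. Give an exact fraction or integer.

43/8

1: (4)·(1/8) + (4)·(5/8) + (8)·(1/4) = 5.
2: (4)·(1/8) + (5)·(5/8) + (7)·(1/4) = 43/8.
3: (4)·(1/8) + (-4)·(5/8) + (8)·(1/4) = 0.
The best pure response is 2 with expected payoff 43/8.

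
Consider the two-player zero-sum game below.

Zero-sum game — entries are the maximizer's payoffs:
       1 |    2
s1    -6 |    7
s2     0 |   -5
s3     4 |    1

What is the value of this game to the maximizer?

17/8

Row s2 is strictly dominated by row s3, so the maximizer never plays it.
The remaining 2×2 game on (s1, s3) × (1, 2) has no saddle point. Let the maximizer play s1 with probability p; indifference gives −6p + 4(1−p) = 7p + (1−p), so p = 3/16.
Similarly the minimizer's optimal q on 1 is 3/8, and the value is -6·(3/8) + (7)·(5/8) = 17/8.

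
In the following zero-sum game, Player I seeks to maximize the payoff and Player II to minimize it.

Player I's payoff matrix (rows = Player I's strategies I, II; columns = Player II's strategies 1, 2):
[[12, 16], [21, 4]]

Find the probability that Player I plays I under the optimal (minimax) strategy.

17/21

Row minima are 12 and 4, so Player I's maximin is 12; column maxima are 21 and 16, so Player II's minimax is 16. These differ, so the equilibrium is in mixed strategies.
Let Player I play I with probability p. Player II is indifferent when 12p + 21(1−p) = 16p + 4(1−p), giving p = 17/21.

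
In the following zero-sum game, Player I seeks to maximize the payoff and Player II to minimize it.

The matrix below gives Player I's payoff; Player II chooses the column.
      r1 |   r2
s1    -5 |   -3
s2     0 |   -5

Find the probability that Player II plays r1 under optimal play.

2/7

Row minima are -5 and -5, so Player I's maximin is -5; column maxima are 0 and -3, so Player II's minimax is -3. These differ, so the equilibrium is in mixed strategies.
Let Player II play r1 with probability q. Player I is indifferent when −5q − 3(1−q) = −5(1−q), giving q = 2/7.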